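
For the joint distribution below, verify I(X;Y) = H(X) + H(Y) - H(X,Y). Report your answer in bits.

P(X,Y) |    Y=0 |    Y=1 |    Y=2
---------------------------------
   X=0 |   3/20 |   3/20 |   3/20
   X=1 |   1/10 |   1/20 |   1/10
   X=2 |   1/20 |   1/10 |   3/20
I(X;Y) = 0.0395 bits

Mutual information has multiple equivalent forms:
- I(X;Y) = H(X) - H(X|Y)
- I(X;Y) = H(Y) - H(Y|X)
- I(X;Y) = H(X) + H(Y) - H(X,Y)

Computing all quantities:
H(X) = 1.5395, H(Y) = 1.5710, H(X,Y) = 3.0710
H(X|Y) = 1.5000, H(Y|X) = 1.5315

Verification:
H(X) - H(X|Y) = 1.5395 - 1.5000 = 0.0395
H(Y) - H(Y|X) = 1.5710 - 1.5315 = 0.0395
H(X) + H(Y) - H(X,Y) = 1.5395 + 1.5710 - 3.0710 = 0.0395

All forms give I(X;Y) = 0.0395 bits. ✓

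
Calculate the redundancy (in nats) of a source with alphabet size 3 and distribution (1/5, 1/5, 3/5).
0.1483 nats

Redundancy measures how far a source is from maximum entropy:
R = H_max - H(X)

Maximum entropy for 3 symbols: H_max = log_e(3) = 1.0986 nats
Actual entropy: H(X) = 0.9503 nats
Redundancy: R = 1.0986 - 0.9503 = 0.1483 nats

This redundancy represents potential for compression: the source could be compressed by 0.1483 nats per symbol.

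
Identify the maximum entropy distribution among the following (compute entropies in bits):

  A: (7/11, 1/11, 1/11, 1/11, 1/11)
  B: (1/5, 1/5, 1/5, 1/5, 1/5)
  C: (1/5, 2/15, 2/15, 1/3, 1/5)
B

For a discrete distribution over n outcomes, entropy is maximized by the uniform distribution.

Computing entropies:
H(A) = 1.6729 bits
H(B) = 2.3219 bits
H(C) = 2.2323 bits

The uniform distribution (where all probabilities equal 1/5) achieves the maximum entropy of log_2(5) = 2.3219 bits.

Distribution B has the highest entropy.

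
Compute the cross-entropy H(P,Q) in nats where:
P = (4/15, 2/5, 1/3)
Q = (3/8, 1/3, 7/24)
1.1117 nats

Cross-entropy: H(P,Q) = -Σ p(x) log q(x)

Alternatively: H(P,Q) = H(P) + D_KL(P||Q)
H(P) = 1.0852 nats
D_KL(P||Q) = 0.0265 nats

H(P,Q) = 1.0852 + 0.0265 = 1.1117 nats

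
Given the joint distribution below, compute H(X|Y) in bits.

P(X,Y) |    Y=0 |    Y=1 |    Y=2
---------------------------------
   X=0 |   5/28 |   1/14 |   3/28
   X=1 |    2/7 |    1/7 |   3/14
0.9382 bits

Using the chain rule: H(X|Y) = H(X,Y) - H(Y)

First, compute H(X,Y) = 2.4547 bits

Marginal P(Y) = (13/28, 3/14, 9/28)
H(Y) = 1.5165 bits

H(X|Y) = H(X,Y) - H(Y) = 2.4547 - 1.5165 = 0.9382 bits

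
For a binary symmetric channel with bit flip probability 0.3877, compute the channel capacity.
0.0367 bits

For a binary symmetric channel (BSC) with error probability p:
Capacity C = 1 - H(p) bits per symbol

where H(p) = -p log₂(p) - (1-p) log₂(1-p) is the binary entropy function.

H(0.3877) = 0.9633 bits
C = 1 - 0.9633 = 0.0367 bits per symbol

This means we can reliably transmit up to 0.0367 bits of information per channel use.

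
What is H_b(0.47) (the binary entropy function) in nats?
0.6913 nats

The binary entropy function is:
H(p) = -p log(p) - (1-p) log(1-p)

H(0.47) = -0.47 × log_e(0.47) - 0.53 × log_e(0.53)
H(0.47) = 0.6913 nats

Note: Binary entropy is maximized at p=0.5 (H=1 bit) and minimized at p=0 or p=1 (H=0).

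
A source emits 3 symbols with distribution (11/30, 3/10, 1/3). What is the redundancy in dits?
0.0015 dits

Redundancy measures how far a source is from maximum entropy:
R = H_max - H(X)

Maximum entropy for 3 symbols: H_max = log_10(3) = 0.4771 dits
Actual entropy: H(X) = 0.4757 dits
Redundancy: R = 0.4771 - 0.4757 = 0.0015 dits

This redundancy represents potential for compression: the source could be compressed by 0.0015 dits per symbol.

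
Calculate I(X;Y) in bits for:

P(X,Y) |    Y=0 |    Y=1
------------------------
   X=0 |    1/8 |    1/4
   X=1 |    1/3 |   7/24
0.0276 bits

Mutual information: I(X;Y) = H(X) + H(Y) - H(X,Y)

Marginals:
P(X) = (3/8, 5/8), H(X) = 0.9544 bits
P(Y) = (11/24, 13/24), H(Y) = 0.9950 bits

Joint entropy: H(X,Y) = 1.9218 bits

I(X;Y) = 0.9544 + 0.9950 - 1.9218 = 0.0276 bits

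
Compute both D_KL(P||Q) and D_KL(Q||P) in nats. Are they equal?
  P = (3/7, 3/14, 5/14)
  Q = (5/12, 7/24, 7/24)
D_KL(P||Q) = 0.0183, D_KL(Q||P) = 0.0191

KL divergence is not symmetric: D_KL(P||Q) ≠ D_KL(Q||P) in general.

D_KL(P||Q) = 0.0183 nats
D_KL(Q||P) = 0.0191 nats

No, they are not equal!

This asymmetry is why KL divergence is not a true distance metric.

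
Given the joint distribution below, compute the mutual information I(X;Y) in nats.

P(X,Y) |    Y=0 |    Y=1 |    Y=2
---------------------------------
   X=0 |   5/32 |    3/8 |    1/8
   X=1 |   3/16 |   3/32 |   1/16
0.0527 nats

Mutual information: I(X;Y) = H(X) + H(Y) - H(X,Y)

Marginals:
P(X) = (21/32, 11/32), H(X) = 0.6435 nats
P(Y) = (11/32, 15/32, 3/16), H(Y) = 1.0361 nats

Joint entropy: H(X,Y) = 1.6269 nats

I(X;Y) = 0.6435 + 1.0361 - 1.6269 = 0.0527 nats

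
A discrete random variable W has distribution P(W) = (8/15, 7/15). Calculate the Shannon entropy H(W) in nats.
0.6909 nats

Shannon entropy is H(X) = -Σ p(x) log p(x).

For P = (8/15, 7/15):
H = -8/15 × log_e(8/15) -7/15 × log_e(7/15)
H = 0.6909 nats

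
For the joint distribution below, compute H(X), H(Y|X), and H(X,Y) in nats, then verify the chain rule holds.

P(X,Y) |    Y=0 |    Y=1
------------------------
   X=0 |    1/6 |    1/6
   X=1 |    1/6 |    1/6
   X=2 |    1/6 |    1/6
H(X,Y) = 1.7918, H(X) = 1.0986, H(Y|X) = 0.6931 (all in nats)

Chain rule: H(X,Y) = H(X) + H(Y|X)

Left side — joint entropy directly:
H(X,Y) = -Σ p(x,y) log p(x,y) = 1.7918 nats

Right side — compute H(Y|X) from the conditional distributions:
P(X) = (1/3, 1/3, 1/3), so H(X) = 1.0986 nats
H(Y|X) = Σ_x P(X=x) · H(Y|X=x):
  P(Y|X=0) = (1/2, 1/2), H(Y|X=0) = 0.6931, weight P(X=0) = 1/3
  P(Y|X=1) = (1/2, 1/2), H(Y|X=1) = 0.6931, weight P(X=1) = 1/3
  P(Y|X=2) = (1/2, 1/2), H(Y|X=2) = 0.6931, weight P(X=2) = 1/3
H(Y|X) = 0.6931 nats

H(X) + H(Y|X) = 1.0986 + 0.6931 = 1.7918 nats

Both sides equal 1.7918 nats. ✓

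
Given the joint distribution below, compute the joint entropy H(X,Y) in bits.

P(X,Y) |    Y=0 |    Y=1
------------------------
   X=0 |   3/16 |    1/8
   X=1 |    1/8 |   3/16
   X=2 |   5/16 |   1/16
2.4300 bits

Joint entropy is H(X,Y) = -Σ_{x,y} p(x,y) log p(x,y).

Summing over all non-zero entries:
H(X,Y) = -[3/16·log_2(3/16) + 1/8·log_2(1/8) + 1/8·log_2(1/8) + 3/16·log_2(3/16) + 5/16·log_2(5/16) + 1/16·log_2(1/16)]
H(X,Y) = 2.4300 bits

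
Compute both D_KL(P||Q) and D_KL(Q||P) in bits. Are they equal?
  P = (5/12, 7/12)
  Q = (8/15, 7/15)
D_KL(P||Q) = 0.0394, D_KL(Q||P) = 0.0397

KL divergence is not symmetric: D_KL(P||Q) ≠ D_KL(Q||P) in general.

D_KL(P||Q) = 0.0394 bits
D_KL(Q||P) = 0.0397 bits

No, they are not equal!

This asymmetry is why KL divergence is not a true distance metric.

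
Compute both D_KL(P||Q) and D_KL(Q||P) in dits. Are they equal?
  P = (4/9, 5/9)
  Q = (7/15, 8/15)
D_KL(P||Q) = 0.0004, D_KL(Q||P) = 0.0004

KL divergence is not symmetric: D_KL(P||Q) ≠ D_KL(Q||P) in general.

D_KL(P||Q) = 0.0004 dits
D_KL(Q||P) = 0.0004 dits

In this case they happen to be equal (to 4 decimal places).

This asymmetry is why KL divergence is not a true distance metric.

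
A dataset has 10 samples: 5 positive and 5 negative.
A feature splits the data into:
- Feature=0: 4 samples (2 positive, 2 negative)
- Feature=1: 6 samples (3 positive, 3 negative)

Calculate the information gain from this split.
0.0000 bits

Information Gain = H(Y) - H(Y|Feature)

Before split:
P(positive) = 5/10 = 0.5000
H(Y) = 1.0000 bits

After split:
Feature=0: H = 1.0000 bits (weight = 4/10)
Feature=1: H = 1.0000 bits (weight = 6/10)
H(Y|Feature) = (4/10)×1.0000 + (6/10)×1.0000 = 1.0000 bits

Information Gain = 1.0000 - 1.0000 = 0.0000 bits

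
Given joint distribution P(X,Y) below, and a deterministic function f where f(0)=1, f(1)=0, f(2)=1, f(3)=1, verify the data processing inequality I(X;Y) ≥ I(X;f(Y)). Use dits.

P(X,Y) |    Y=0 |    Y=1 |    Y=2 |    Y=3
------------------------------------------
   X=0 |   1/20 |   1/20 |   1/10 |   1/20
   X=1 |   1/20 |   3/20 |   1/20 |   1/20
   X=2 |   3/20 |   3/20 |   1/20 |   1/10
I(X;Y) = 0.0270, I(X;f(Y)) = 0.0121, inequality holds: 0.0270 ≥ 0.0121

Data Processing Inequality: For any Markov chain X → Y → Z, we have I(X;Y) ≥ I(X;Z).

Here Z = f(Y) is a deterministic function of Y, forming X → Y → Z.

Original I(X;Y) = 0.0270 dits

After applying f:
P(X,Z) where Z=f(Y):
- P(X,Z=0) = P(X,Y=1)
- P(X,Z=1) = P(X,Y=0) + P(X,Y=2) + P(X,Y=3)

I(X;Z) = I(X;f(Y)) = 0.0121 dits

Verification: 0.0270 ≥ 0.0121 ✓

Information cannot be created by processing; the function f can only lose information about X.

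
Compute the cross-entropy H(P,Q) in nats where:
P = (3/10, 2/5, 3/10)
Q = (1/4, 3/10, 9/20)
1.1370 nats

Cross-entropy: H(P,Q) = -Σ p(x) log q(x)

Alternatively: H(P,Q) = H(P) + D_KL(P||Q)
H(P) = 1.0889 nats
D_KL(P||Q) = 0.0481 nats

H(P,Q) = 1.0889 + 0.0481 = 1.1370 nats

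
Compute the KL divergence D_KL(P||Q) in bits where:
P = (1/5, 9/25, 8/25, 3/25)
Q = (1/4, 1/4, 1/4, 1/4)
0.1119 bits

KL divergence: D_KL(P||Q) = Σ p(x) log(p(x)/q(x))

Computing term by term:
  x=0: 1/5 × log_2[(1/5)/(1/4)] = 1/5 × -0.3219 = -0.0644
  x=1: 9/25 × log_2[(9/25)/(1/4)] = 9/25 × 0.5261 = 0.1894
  x=2: 8/25 × log_2[(8/25)/(1/4)] = 8/25 × 0.3561 = 0.1140
  x=3: 3/25 × log_2[(3/25)/(1/4)] = 3/25 × -1.0589 = -0.1271

D_KL(P||Q) = 0.1119 bits

Note: KL divergence is always non-negative and equals 0 iff P = Q.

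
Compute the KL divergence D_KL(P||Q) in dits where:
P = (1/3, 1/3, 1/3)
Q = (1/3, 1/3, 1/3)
0.0000 dits

KL divergence: D_KL(P||Q) = Σ p(x) log(p(x)/q(x))

Computing term by term:
  x=0: 1/3 × log_10[(1/3)/(1/3)] = 1/3 × 0.0000 = 0.0000
  x=1: 1/3 × log_10[(1/3)/(1/3)] = 1/3 × 0.0000 = 0.0000
  x=2: 1/3 × log_10[(1/3)/(1/3)] = 1/3 × 0.0000 = 0.0000

D_KL(P||Q) = 0.0000 dits

Note: KL divergence is always non-negative and equals 0 iff P = Q.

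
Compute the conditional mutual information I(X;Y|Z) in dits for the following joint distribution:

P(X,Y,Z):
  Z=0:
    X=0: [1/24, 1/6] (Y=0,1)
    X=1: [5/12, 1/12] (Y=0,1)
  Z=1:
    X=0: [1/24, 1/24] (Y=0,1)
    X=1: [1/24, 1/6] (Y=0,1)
0.0620 dits

Conditional mutual information: I(X;Y|Z) = H(X|Z) + H(Y|Z) - H(X,Y|Z)

H(Z) = 0.2622
H(X,Z) = 0.5243 → H(X|Z) = 0.2621
H(Y,Z) = 0.5377 → H(Y|Z) = 0.2755
H(X,Y,Z) = 0.7378 → H(X,Y|Z) = 0.4756

I(X;Y|Z) = 0.2621 + 0.2755 - 0.4756 = 0.0620 dits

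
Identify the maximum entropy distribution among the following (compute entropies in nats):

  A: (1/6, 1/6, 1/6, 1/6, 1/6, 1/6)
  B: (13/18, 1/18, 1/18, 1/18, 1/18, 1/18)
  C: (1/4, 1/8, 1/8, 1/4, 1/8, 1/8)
A

For a discrete distribution over n outcomes, entropy is maximized by the uniform distribution.

Computing entropies:
H(A) = 1.7918 nats
H(B) = 1.0379 nats
H(C) = 1.7329 nats

The uniform distribution (where all probabilities equal 1/6) achieves the maximum entropy of log_e(6) = 1.7918 nats.

Distribution A has the highest entropy.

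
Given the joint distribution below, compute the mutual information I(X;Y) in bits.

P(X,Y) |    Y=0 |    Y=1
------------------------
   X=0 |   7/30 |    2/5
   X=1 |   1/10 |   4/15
0.0070 bits

Mutual information: I(X;Y) = H(X) + H(Y) - H(X,Y)

Marginals:
P(X) = (19/30, 11/30), H(X) = 0.9481 bits
P(Y) = (1/3, 2/3), H(Y) = 0.9183 bits

Joint entropy: H(X,Y) = 1.8594 bits

I(X;Y) = 0.9481 + 0.9183 - 1.8594 = 0.0070 bits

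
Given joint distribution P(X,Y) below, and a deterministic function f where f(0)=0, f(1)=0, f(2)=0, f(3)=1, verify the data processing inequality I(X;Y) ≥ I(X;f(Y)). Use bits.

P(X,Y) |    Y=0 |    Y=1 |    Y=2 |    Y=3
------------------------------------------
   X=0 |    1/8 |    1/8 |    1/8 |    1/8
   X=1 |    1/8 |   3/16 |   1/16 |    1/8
I(X;Y) = 0.0244, I(X;f(Y)) = 0.0000, inequality holds: 0.0244 ≥ 0.0000

Data Processing Inequality: For any Markov chain X → Y → Z, we have I(X;Y) ≥ I(X;Z).

Here Z = f(Y) is a deterministic function of Y, forming X → Y → Z.

Original I(X;Y) = 0.0244 bits

After applying f:
P(X,Z) where Z=f(Y):
- P(X,Z=0) = P(X,Y=0) + P(X,Y=1) + P(X,Y=2)
- P(X,Z=1) = P(X,Y=3)

I(X;Z) = I(X;f(Y)) = 0.0000 bits

Verification: 0.0244 ≥ 0.0000 ✓

Information cannot be created by processing; the function f can only lose information about X.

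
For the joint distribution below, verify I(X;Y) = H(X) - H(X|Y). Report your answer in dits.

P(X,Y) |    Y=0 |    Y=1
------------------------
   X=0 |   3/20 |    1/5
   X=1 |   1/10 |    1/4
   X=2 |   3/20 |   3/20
I(X;Y) = 0.0072 dits

Mutual information has multiple equivalent forms:
- I(X;Y) = H(X) - H(X|Y)
- I(X;Y) = H(Y) - H(Y|X)
- I(X;Y) = H(X) + H(Y) - H(X,Y)

Computing all quantities:
H(X) = 0.4760, H(Y) = 0.2923, H(X,Y) = 0.7611
H(X|Y) = 0.4688, H(Y|X) = 0.2851

Verification:
H(X) - H(X|Y) = 0.4760 - 0.4688 = 0.0072
H(Y) - H(Y|X) = 0.2923 - 0.2851 = 0.0072
H(X) + H(Y) - H(X,Y) = 0.4760 + 0.2923 - 0.7611 = 0.0072

All forms give I(X;Y) = 0.0072 dits. ✓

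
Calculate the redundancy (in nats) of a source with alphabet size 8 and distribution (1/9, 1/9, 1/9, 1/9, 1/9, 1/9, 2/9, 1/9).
0.0362 nats

Redundancy measures how far a source is from maximum entropy:
R = H_max - H(X)

Maximum entropy for 8 symbols: H_max = log_e(8) = 2.0794 nats
Actual entropy: H(X) = 2.0432 nats
Redundancy: R = 2.0794 - 2.0432 = 0.0362 nats

This redundancy represents potential for compression: the source could be compressed by 0.0362 nats per symbol.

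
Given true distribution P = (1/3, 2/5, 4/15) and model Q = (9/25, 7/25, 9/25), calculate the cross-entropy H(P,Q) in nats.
1.1222 nats

Cross-entropy: H(P,Q) = -Σ p(x) log q(x)

Alternatively: H(P,Q) = H(P) + D_KL(P||Q)
H(P) = 1.0852 nats
D_KL(P||Q) = 0.0370 nats

H(P,Q) = 1.0852 + 0.0370 = 1.1222 nats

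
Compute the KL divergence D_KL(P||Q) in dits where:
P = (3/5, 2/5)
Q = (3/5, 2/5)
0.0000 dits

KL divergence: D_KL(P||Q) = Σ p(x) log(p(x)/q(x))

Computing term by term:
  x=0: 3/5 × log_10[(3/5)/(3/5)] = 3/5 × 0.0000 = 0.0000
  x=1: 2/5 × log_10[(2/5)/(2/5)] = 2/5 × 0.0000 = 0.0000

D_KL(P||Q) = 0.0000 dits

Note: KL divergence is always non-negative and equals 0 iff P = Q.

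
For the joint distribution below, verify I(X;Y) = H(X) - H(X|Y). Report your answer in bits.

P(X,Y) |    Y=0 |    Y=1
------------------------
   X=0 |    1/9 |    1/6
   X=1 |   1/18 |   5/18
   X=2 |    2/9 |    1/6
I(X;Y) = 0.0946 bits

Mutual information has multiple equivalent forms:
- I(X;Y) = H(X) - H(X|Y)
- I(X;Y) = H(Y) - H(Y|X)
- I(X;Y) = H(X) + H(Y) - H(X,Y)

Computing all quantities:
H(X) = 1.5715, H(Y) = 0.9641, H(X,Y) = 2.4411
H(X|Y) = 1.4770, H(Y|X) = 0.8695

Verification:
H(X) - H(X|Y) = 1.5715 - 1.4770 = 0.0946
H(Y) - H(Y|X) = 0.9641 - 0.8695 = 0.0946
H(X) + H(Y) - H(X,Y) = 1.5715 + 0.9641 - 2.4411 = 0.0946

All forms give I(X;Y) = 0.0946 bits. ✓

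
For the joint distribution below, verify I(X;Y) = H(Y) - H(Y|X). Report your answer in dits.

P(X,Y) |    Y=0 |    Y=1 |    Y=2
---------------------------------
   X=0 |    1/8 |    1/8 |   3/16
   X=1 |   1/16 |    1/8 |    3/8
I(X;Y) = 0.0150 dits

Mutual information has multiple equivalent forms:
- I(X;Y) = H(X) - H(X|Y)
- I(X;Y) = H(Y) - H(Y|X)
- I(X;Y) = H(X) + H(Y) - H(X,Y)

Computing all quantities:
H(X) = 0.2976, H(Y) = 0.4274, H(X,Y) = 0.7100
H(X|Y) = 0.2826, H(Y|X) = 0.4123

Verification:
H(X) - H(X|Y) = 0.2976 - 0.2826 = 0.0150
H(Y) - H(Y|X) = 0.4274 - 0.4123 = 0.0150
H(X) + H(Y) - H(X,Y) = 0.2976 + 0.4274 - 0.7100 = 0.0150

All forms give I(X;Y) = 0.0150 dits. ✓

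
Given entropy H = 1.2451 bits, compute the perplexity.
2.3703

Perplexity is 2^H (or exp(H) for natural log).

H = 1.2451 bits
Perplexity = 2^1.2451 = 2.3703

Interpretation: The model's uncertainty is equivalent to choosing uniformly among 2.4 options.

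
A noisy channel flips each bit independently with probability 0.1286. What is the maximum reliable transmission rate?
0.4464 bits

For a binary symmetric channel (BSC) with error probability p:
Capacity C = 1 - H(p) bits per symbol

where H(p) = -p log₂(p) - (1-p) log₂(1-p) is the binary entropy function.

H(0.1286) = 0.5536 bits
C = 1 - 0.5536 = 0.4464 bits per symbol

This means we can reliably transmit up to 0.4464 bits of information per channel use.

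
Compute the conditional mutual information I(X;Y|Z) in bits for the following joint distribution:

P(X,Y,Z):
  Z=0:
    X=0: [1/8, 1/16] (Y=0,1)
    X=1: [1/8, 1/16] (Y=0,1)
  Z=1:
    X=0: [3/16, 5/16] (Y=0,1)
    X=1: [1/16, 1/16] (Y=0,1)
0.0046 bits

Conditional mutual information: I(X;Y|Z) = H(X|Z) + H(Y|Z) - H(X,Y|Z)

H(Z) = 0.9544
H(X,Z) = 1.7806 → H(X|Z) = 0.8262
H(Y,Z) = 1.9056 → H(Y|Z) = 0.9512
H(X,Y,Z) = 2.7272 → H(X,Y|Z) = 1.7728

I(X;Y|Z) = 0.8262 + 0.9512 - 1.7728 = 0.0046 bits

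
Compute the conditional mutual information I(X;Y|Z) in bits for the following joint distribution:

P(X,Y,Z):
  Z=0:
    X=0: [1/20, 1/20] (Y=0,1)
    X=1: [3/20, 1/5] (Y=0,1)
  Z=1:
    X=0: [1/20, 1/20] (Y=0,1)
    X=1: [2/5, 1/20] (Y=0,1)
0.0509 bits

Conditional mutual information: I(X;Y|Z) = H(X|Z) + H(Y|Z) - H(X,Y|Z)

H(Z) = 0.9928
H(X,Z) = 1.7129 → H(X|Z) = 0.7201
H(Y,Z) = 1.8150 → H(Y|Z) = 0.8222
H(X,Y,Z) = 2.4842 → H(X,Y|Z) = 1.4914

I(X;Y|Z) = 0.7201 + 0.8222 - 1.4914 = 0.0509 bits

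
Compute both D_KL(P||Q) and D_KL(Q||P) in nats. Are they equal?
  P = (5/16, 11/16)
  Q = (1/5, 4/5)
D_KL(P||Q) = 0.0353, D_KL(Q||P) = 0.0320

KL divergence is not symmetric: D_KL(P||Q) ≠ D_KL(Q||P) in general.

D_KL(P||Q) = 0.0353 nats
D_KL(Q||P) = 0.0320 nats

No, they are not equal!

This asymmetry is why KL divergence is not a true distance metric.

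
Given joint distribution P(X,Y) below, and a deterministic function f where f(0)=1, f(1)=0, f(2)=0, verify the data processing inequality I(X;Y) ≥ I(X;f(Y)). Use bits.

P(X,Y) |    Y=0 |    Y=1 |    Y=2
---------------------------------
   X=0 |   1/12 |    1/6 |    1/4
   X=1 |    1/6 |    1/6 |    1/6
I(X;Y) = 0.0325, I(X;f(Y)) = 0.0271, inequality holds: 0.0325 ≥ 0.0271

Data Processing Inequality: For any Markov chain X → Y → Z, we have I(X;Y) ≥ I(X;Z).

Here Z = f(Y) is a deterministic function of Y, forming X → Y → Z.

Original I(X;Y) = 0.0325 bits

After applying f:
P(X,Z) where Z=f(Y):
- P(X,Z=0) = P(X,Y=1) + P(X,Y=2)
- P(X,Z=1) = P(X,Y=0)

I(X;Z) = I(X;f(Y)) = 0.0271 bits

Verification: 0.0325 ≥ 0.0271 ✓

Information cannot be created by processing; the function f can only lose information about X.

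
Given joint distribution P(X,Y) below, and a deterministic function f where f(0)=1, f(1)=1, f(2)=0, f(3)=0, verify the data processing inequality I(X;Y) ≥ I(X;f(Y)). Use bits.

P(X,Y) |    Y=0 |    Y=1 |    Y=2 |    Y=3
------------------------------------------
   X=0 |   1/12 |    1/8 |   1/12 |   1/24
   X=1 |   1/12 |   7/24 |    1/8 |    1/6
I(X;Y) = 0.0317, I(X;f(Y)) = 0.0026, inequality holds: 0.0317 ≥ 0.0026

Data Processing Inequality: For any Markov chain X → Y → Z, we have I(X;Y) ≥ I(X;Z).

Here Z = f(Y) is a deterministic function of Y, forming X → Y → Z.

Original I(X;Y) = 0.0317 bits

After applying f:
P(X,Z) where Z=f(Y):
- P(X,Z=0) = P(X,Y=2) + P(X,Y=3)
- P(X,Z=1) = P(X,Y=0) + P(X,Y=1)

I(X;Z) = I(X;f(Y)) = 0.0026 bits

Verification: 0.0317 ≥ 0.0026 ✓

Information cannot be created by processing; the function f can only lose information about X.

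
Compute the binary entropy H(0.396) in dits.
0.2916 dits

The binary entropy function is:
H(p) = -p log(p) - (1-p) log(1-p)

H(0.396) = -0.396 × log_10(0.396) - 0.604 × log_10(0.604)
H(0.396) = 0.2916 dits

Note: Binary entropy is maximized at p=0.5 (H=1 bit) and minimized at p=0 or p=1 (H=0).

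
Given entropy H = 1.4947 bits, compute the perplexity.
2.8181

Perplexity is 2^H (or exp(H) for natural log).

H = 1.4947 bits
Perplexity = 2^1.4947 = 2.8181

Interpretation: The model's uncertainty is equivalent to choosing uniformly among 2.8 options.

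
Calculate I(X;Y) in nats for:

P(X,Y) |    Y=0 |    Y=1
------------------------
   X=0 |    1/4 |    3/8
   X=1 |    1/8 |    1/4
0.0022 nats

Mutual information: I(X;Y) = H(X) + H(Y) - H(X,Y)

Marginals:
P(X) = (5/8, 3/8), H(X) = 0.6616 nats
P(Y) = (3/8, 5/8), H(Y) = 0.6616 nats

Joint entropy: H(X,Y) = 1.3209 nats

I(X;Y) = 0.6616 + 0.6616 - 1.3209 = 0.0022 nats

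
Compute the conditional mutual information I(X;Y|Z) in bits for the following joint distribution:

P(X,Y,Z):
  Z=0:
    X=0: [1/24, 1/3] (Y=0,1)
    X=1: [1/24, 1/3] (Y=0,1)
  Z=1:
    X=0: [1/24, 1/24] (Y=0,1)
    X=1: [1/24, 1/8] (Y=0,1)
0.0110 bits

Conditional mutual information: I(X;Y|Z) = H(X|Z) + H(Y|Z) - H(X,Y|Z)

H(Z) = 0.8113
H(X,Z) = 1.7909 → H(X|Z) = 0.9796
H(Y,Z) = 1.4183 → H(Y|Z) = 0.6070
H(X,Y,Z) = 2.3868 → H(X,Y|Z) = 1.5756

I(X;Y|Z) = 0.9796 + 0.6070 - 1.5756 = 0.0110 bits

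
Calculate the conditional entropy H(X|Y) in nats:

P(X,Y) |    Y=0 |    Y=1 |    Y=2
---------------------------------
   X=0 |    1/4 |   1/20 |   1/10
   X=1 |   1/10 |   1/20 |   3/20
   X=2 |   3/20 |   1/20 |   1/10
1.0573 nats

Using the chain rule: H(X|Y) = H(X,Y) - H(Y)

First, compute H(X,Y) = 2.0558 nats

Marginal P(Y) = (1/2, 3/20, 7/20)
H(Y) = 0.9986 nats

H(X|Y) = H(X,Y) - H(Y) = 2.0558 - 0.9986 = 1.0573 nats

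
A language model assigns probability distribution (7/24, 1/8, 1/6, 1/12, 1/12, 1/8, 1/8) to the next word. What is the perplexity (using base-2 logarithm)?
6.3722

Perplexity is 2^H (or exp(H) for natural log).

First, H = -Σ p log p = 2.6718 bits
Perplexity = 2^2.6718 = 6.3722

Interpretation: The model's uncertainty is equivalent to choosing uniformly among 6.4 options.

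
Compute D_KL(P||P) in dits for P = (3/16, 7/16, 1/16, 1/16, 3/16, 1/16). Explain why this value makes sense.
0.0000 dits

KL divergence satisfies the Gibbs inequality: D_KL(P||Q) ≥ 0 for all distributions P, Q.

D_KL(P||Q) = Σ p(x) log(p(x)/q(x))
Each term is p(x) × log_10(p(x)/p(x)) = p(x) × log_10(1) = 0, so the sum is 0.
D_KL(P||Q) = 0.0000 dits

When P = Q, the KL divergence is exactly 0, as there is no 'divergence' between identical distributions.

This non-negativity is a fundamental property: relative entropy cannot be negative because it measures how different Q is from P.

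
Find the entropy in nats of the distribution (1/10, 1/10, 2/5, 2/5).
1.1935 nats

Shannon entropy is H(X) = -Σ p(x) log p(x).

For P = (1/10, 1/10, 2/5, 2/5):
H = -1/10 × log_e(1/10) -1/10 × log_e(1/10) -2/5 × log_e(2/5) -2/5 × log_e(2/5)
H = 1.1935 nats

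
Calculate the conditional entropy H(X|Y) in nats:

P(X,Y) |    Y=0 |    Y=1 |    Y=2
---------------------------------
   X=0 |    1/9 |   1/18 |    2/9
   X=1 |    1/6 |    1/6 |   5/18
0.6554 nats

Using the chain rule: H(X|Y) = H(X,Y) - H(Y)

First, compute H(X,Y) = 1.6920 nats

Marginal P(Y) = (5/18, 2/9, 1/2)
H(Y) = 1.0366 nats

H(X|Y) = H(X,Y) - H(Y) = 1.6920 - 1.0366 = 0.6554 nats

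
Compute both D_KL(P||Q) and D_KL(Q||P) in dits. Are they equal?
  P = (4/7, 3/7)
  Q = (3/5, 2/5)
D_KL(P||Q) = 0.0007, D_KL(Q||P) = 0.0007

KL divergence is not symmetric: D_KL(P||Q) ≠ D_KL(Q||P) in general.

D_KL(P||Q) = 0.0007 dits
D_KL(Q||P) = 0.0007 dits

In this case they happen to be equal (to 4 decimal places).

This asymmetry is why KL divergence is not a true distance metric.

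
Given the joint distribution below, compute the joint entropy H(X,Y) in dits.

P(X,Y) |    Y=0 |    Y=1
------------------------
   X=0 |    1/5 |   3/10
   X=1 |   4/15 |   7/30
0.5972 dits

Joint entropy is H(X,Y) = -Σ_{x,y} p(x,y) log p(x,y).

Summing over all non-zero entries:
H(X,Y) = -[1/5·log_10(1/5) + 3/10·log_10(3/10) + 4/15·log_10(4/15) + 7/30·log_10(7/30)]
H(X,Y) = 0.5972 dits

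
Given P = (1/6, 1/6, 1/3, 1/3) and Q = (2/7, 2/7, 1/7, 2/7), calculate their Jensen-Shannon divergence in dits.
0.0158 dits

Jensen-Shannon divergence is:
JSD(P||Q) = 0.5 × D_KL(P||M) + 0.5 × D_KL(Q||M)
where M = 0.5 × (P + Q) is the mixture distribution.

M = 0.5 × (1/6, 1/6, 1/3, 1/3) + 0.5 × (2/7, 2/7, 1/7, 2/7) = (0.22619, 0.22619, 5/21, 0.309524)

D_KL(P||M) = 0.0152 dits
D_KL(Q||M) = 0.0164 dits

JSD(P||Q) = 0.5 × 0.0152 + 0.5 × 0.0164 = 0.0158 dits

Unlike KL divergence, JSD is symmetric and bounded: 0 ≤ JSD ≤ log(2).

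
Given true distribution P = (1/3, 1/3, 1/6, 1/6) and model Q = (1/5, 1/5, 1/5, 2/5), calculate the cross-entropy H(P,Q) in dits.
0.6488 dits

Cross-entropy: H(P,Q) = -Σ p(x) log q(x)

Alternatively: H(P,Q) = H(P) + D_KL(P||Q)
H(P) = 0.5775 dits
D_KL(P||Q) = 0.0713 dits

H(P,Q) = 0.5775 + 0.0713 = 0.6488 dits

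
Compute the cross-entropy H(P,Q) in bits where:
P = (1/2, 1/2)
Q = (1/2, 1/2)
1.0000 bits

Cross-entropy: H(P,Q) = -Σ p(x) log q(x)

Alternatively: H(P,Q) = H(P) + D_KL(P||Q)
H(P) = 1.0000 bits
D_KL(P||Q) = 0.0000 bits

H(P,Q) = 1.0000 + 0.0000 = 1.0000 bits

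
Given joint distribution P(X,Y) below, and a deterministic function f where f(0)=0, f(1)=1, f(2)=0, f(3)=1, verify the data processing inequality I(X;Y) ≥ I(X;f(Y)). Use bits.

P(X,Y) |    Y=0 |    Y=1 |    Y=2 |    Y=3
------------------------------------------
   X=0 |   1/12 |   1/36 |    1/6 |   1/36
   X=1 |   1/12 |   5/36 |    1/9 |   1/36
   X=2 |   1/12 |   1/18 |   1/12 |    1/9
I(X;Y) = 0.1370, I(X;f(Y)) = 0.0622, inequality holds: 0.1370 ≥ 0.0622

Data Processing Inequality: For any Markov chain X → Y → Z, we have I(X;Y) ≥ I(X;Z).

Here Z = f(Y) is a deterministic function of Y, forming X → Y → Z.

Original I(X;Y) = 0.1370 bits

After applying f:
P(X,Z) where Z=f(Y):
- P(X,Z=0) = P(X,Y=0) + P(X,Y=2)
- P(X,Z=1) = P(X,Y=1) + P(X,Y=3)

I(X;Z) = I(X;f(Y)) = 0.0622 bits

Verification: 0.1370 ≥ 0.0622 ✓

Information cannot be created by processing; the function f can only lose information about X.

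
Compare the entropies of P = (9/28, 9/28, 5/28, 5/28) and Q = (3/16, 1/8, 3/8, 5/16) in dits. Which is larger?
P

Computing entropies in dits:
H(P) = 0.5841
H(Q) = 0.5668

Distribution P has higher entropy.

Intuition: The distribution closer to uniform (more spread out) has higher entropy.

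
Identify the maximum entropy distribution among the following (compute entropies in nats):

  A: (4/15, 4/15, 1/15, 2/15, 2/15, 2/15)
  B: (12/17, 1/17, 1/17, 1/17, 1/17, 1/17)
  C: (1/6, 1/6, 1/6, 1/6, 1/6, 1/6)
C

For a discrete distribution over n outcomes, entropy is maximized by the uniform distribution.

Computing entropies:
H(A) = 1.6914 nats
H(B) = 1.0792 nats
H(C) = 1.7918 nats

The uniform distribution (where all probabilities equal 1/6) achieves the maximum entropy of log_e(6) = 1.7918 nats.

Distribution C has the highest entropy.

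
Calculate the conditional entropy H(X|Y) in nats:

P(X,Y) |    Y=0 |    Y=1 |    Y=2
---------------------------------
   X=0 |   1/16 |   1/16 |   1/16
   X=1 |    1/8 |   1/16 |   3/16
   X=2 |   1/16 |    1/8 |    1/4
1.0070 nats

Using the chain rule: H(X|Y) = H(X,Y) - H(Y)

First, compute H(X,Y) = 2.0467 nats

Marginal P(Y) = (1/4, 1/4, 1/2)
H(Y) = 1.0397 nats

H(X|Y) = H(X,Y) - H(Y) = 2.0467 - 1.0397 = 1.0070 nats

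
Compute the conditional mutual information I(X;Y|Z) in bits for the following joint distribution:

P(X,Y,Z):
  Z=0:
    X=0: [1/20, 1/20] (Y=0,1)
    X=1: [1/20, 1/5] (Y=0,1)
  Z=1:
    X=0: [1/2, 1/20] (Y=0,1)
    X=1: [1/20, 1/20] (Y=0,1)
0.0825 bits

Conditional mutual information: I(X;Y|Z) = H(X|Z) + H(Y|Z) - H(X,Y|Z)

H(Z) = 0.9341
H(X,Z) = 1.6388 → H(X|Z) = 0.7047
H(Y,Z) = 1.6388 → H(Y|Z) = 0.7047
H(X,Y,Z) = 2.2610 → H(X,Y|Z) = 1.3269

I(X;Y|Z) = 0.7047 + 0.7047 - 1.3269 = 0.0825 bits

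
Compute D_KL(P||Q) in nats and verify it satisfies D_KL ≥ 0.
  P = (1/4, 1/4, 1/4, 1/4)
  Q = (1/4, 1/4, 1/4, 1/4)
0.0000 nats

KL divergence satisfies the Gibbs inequality: D_KL(P||Q) ≥ 0 for all distributions P, Q.

D_KL(P||Q) = Σ p(x) log(p(x)/q(x))
Term by term:
  x=0: 1/4 × log_e[(1/4)/(1/4)] = 0.0000
  x=1: 1/4 × log_e[(1/4)/(1/4)] = 0.0000
  x=2: 1/4 × log_e[(1/4)/(1/4)] = 0.0000
  x=3: 1/4 × log_e[(1/4)/(1/4)] = 0.0000
D_KL(P||Q) = 0.0000 nats

D_KL(P||Q) = 0.0000 ≥ 0 ✓

This non-negativity is a fundamental property: relative entropy cannot be negative because it measures how different Q is from P.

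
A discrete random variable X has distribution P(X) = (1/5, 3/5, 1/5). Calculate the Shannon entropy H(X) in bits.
1.3710 bits

Shannon entropy is H(X) = -Σ p(x) log p(x).

For P = (1/5, 3/5, 1/5):
H = -1/5 × log_2(1/5) -3/5 × log_2(3/5) -1/5 × log_2(1/5)
H = 1.3710 bits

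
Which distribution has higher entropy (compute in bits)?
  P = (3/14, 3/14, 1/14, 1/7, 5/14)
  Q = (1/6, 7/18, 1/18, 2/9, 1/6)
P

Computing entropies in bits:
H(P) = 2.1560
H(Q) = 2.1054

Distribution P has higher entropy.

Intuition: The distribution closer to uniform (more spread out) has higher entropy.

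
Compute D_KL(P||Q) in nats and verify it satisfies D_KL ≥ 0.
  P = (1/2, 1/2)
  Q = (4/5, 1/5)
0.2231 nats

KL divergence satisfies the Gibbs inequality: D_KL(P||Q) ≥ 0 for all distributions P, Q.

D_KL(P||Q) = Σ p(x) log(p(x)/q(x))
Term by term:
  x=0: 1/2 × log_e[(1/2)/(4/5)] = -0.2350
  x=1: 1/2 × log_e[(1/2)/(1/5)] = 0.4581
D_KL(P||Q) = 0.2231 nats

D_KL(P||Q) = 0.2231 ≥ 0 ✓

This non-negativity is a fundamental property: relative entropy cannot be negative because it measures how different Q is from P.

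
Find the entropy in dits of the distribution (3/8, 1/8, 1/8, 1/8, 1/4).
0.6489 dits

Shannon entropy is H(X) = -Σ p(x) log p(x).

For P = (3/8, 1/8, 1/8, 1/8, 1/4):
H = -3/8 × log_10(3/8) -1/8 × log_10(1/8) -1/8 × log_10(1/8) -1/8 × log_10(1/8) -1/4 × log_10(1/4)
H = 0.6489 dits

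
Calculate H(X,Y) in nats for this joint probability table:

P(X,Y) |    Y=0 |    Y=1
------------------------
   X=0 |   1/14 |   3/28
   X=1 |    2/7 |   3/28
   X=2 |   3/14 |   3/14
1.6853 nats

Joint entropy is H(X,Y) = -Σ_{x,y} p(x,y) log p(x,y).

Summing over all non-zero entries:
H(X,Y) = -[1/14·log_e(1/14) + 3/28·log_e(3/28) + 2/7·log_e(2/7) + 3/28·log_e(3/28) + 3/14·log_e(3/14) + 3/14·log_e(3/14)]
H(X,Y) = 1.6853 nats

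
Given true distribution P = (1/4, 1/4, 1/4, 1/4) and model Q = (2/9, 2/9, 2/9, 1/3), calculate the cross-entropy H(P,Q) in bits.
2.0237 bits

Cross-entropy: H(P,Q) = -Σ p(x) log q(x)

Alternatively: H(P,Q) = H(P) + D_KL(P||Q)
H(P) = 2.0000 bits
D_KL(P||Q) = 0.0237 bits

H(P,Q) = 2.0000 + 0.0237 = 2.0237 bits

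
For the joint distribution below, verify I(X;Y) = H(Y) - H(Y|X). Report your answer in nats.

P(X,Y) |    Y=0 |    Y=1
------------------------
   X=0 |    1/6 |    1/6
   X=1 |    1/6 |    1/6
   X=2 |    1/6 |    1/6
I(X;Y) = 0.0000 nats

Mutual information has multiple equivalent forms:
- I(X;Y) = H(X) - H(X|Y)
- I(X;Y) = H(Y) - H(Y|X)
- I(X;Y) = H(X) + H(Y) - H(X,Y)

Computing all quantities:
H(X) = 1.0986, H(Y) = 0.6931, H(X,Y) = 1.7918
H(X|Y) = 1.0986, H(Y|X) = 0.6931

Verification:
H(X) - H(X|Y) = 1.0986 - 1.0986 = 0.0000
H(Y) - H(Y|X) = 0.6931 - 0.6931 = 0.0000
H(X) + H(Y) - H(X,Y) = 1.0986 + 0.6931 - 1.7918 = 0.0000

All forms give I(X;Y) = 0.0000 nats. ✓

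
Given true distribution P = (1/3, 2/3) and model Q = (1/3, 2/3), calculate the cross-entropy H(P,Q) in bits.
0.9183 bits

Cross-entropy: H(P,Q) = -Σ p(x) log q(x)

Alternatively: H(P,Q) = H(P) + D_KL(P||Q)
H(P) = 0.9183 bits
D_KL(P||Q) = 0.0000 bits

H(P,Q) = 0.9183 + 0.0000 = 0.9183 bits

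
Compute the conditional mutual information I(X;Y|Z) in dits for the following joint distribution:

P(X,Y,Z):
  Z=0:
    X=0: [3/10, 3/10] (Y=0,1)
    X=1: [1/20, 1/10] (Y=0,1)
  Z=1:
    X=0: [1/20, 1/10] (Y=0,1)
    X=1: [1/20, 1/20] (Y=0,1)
0.0045 dits

Conditional mutual information: I(X;Y|Z) = H(X|Z) + H(Y|Z) - H(X,Y|Z)

H(Z) = 0.2442
H(X,Z) = 0.4803 → H(X|Z) = 0.2361
H(Y,Z) = 0.5423 → H(Y|Z) = 0.2981
H(X,Y,Z) = 0.7739 → H(X,Y|Z) = 0.5297

I(X;Y|Z) = 0.2361 + 0.2981 - 0.5297 = 0.0045 dits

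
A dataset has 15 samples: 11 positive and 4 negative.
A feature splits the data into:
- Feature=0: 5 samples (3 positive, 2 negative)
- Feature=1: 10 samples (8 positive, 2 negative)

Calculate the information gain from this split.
0.0317 bits

Information Gain = H(Y) - H(Y|Feature)

Before split:
P(positive) = 11/15 = 0.7333
H(Y) = 0.8366 bits

After split:
Feature=0: H = 0.9710 bits (weight = 5/15)
Feature=1: H = 0.7219 bits (weight = 10/15)
H(Y|Feature) = (5/15)×0.9710 + (10/15)×0.7219 = 0.8049 bits

Information Gain = 0.8366 - 0.8049 = 0.0317 bits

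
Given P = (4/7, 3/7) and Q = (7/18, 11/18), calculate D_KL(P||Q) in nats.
0.0678 nats

KL divergence: D_KL(P||Q) = Σ p(x) log(p(x)/q(x))

Computing term by term:
  x=0: 4/7 × log_e[(4/7)/(7/18)] = 4/7 × 0.3848 = 0.2199
  x=1: 3/7 × log_e[(3/7)/(11/18)] = 3/7 × -0.3548 = -0.1521

D_KL(P||Q) = 0.0678 nats

Note: KL divergence is always non-negative and equals 0 iff P = Q.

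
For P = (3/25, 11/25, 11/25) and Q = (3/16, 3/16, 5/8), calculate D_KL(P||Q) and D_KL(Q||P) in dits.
D_KL(P||Q) = 0.0727, D_KL(Q||P) = 0.0621

KL divergence is not symmetric: D_KL(P||Q) ≠ D_KL(Q||P) in general.

D_KL(P||Q) = 0.0727 dits
D_KL(Q||P) = 0.0621 dits

No, they are not equal!

This asymmetry is why KL divergence is not a true distance metric.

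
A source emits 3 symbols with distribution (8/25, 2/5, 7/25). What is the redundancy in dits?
0.0048 dits

Redundancy measures how far a source is from maximum entropy:
R = H_max - H(X)

Maximum entropy for 3 symbols: H_max = log_10(3) = 0.4771 dits
Actual entropy: H(X) = 0.4723 dits
Redundancy: R = 0.4771 - 0.4723 = 0.0048 dits

This redundancy represents potential for compression: the source could be compressed by 0.0048 dits per symbol.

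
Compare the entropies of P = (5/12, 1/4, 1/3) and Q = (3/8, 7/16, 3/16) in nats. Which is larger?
P

Computing entropies in nats:
H(P) = 1.0776
H(Q) = 1.0434

Distribution P has higher entropy.

Intuition: The distribution closer to uniform (more spread out) has higher entropy.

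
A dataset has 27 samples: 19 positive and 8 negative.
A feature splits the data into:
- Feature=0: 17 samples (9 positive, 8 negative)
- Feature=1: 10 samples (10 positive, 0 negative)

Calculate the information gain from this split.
0.2487 bits

Information Gain = H(Y) - H(Y|Feature)

Before split:
P(positive) = 19/27 = 0.7037
H(Y) = 0.8767 bits

After split:
Feature=0: H = 0.9975 bits (weight = 17/27)
Feature=1: H = 0.0000 bits (weight = 10/27)
H(Y|Feature) = (17/27)×0.9975 + (10/27)×0.0000 = 0.6281 bits

Information Gain = 0.8767 - 0.6281 = 0.2487 bits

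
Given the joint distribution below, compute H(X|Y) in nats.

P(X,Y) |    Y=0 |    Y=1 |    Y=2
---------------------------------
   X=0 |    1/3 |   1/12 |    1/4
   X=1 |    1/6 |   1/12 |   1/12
0.6212 nats

Using the chain rule: H(X|Y) = H(X,Y) - H(Y)

First, compute H(X,Y) = 1.6326 nats

Marginal P(Y) = (1/2, 1/6, 1/3)
H(Y) = 1.0114 nats

H(X|Y) = H(X,Y) - H(Y) = 1.6326 - 1.0114 = 0.6212 nats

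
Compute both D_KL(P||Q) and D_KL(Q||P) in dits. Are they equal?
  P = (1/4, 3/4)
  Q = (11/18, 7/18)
D_KL(P||Q) = 0.1169, D_KL(Q||P) = 0.1263

KL divergence is not symmetric: D_KL(P||Q) ≠ D_KL(Q||P) in general.

D_KL(P||Q) = 0.1169 dits
D_KL(Q||P) = 0.1263 dits

No, they are not equal!

This asymmetry is why KL divergence is not a true distance metric.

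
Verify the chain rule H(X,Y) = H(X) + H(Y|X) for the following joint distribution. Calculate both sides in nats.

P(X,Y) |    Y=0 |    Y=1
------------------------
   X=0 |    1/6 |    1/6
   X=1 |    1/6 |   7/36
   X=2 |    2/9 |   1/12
H(X,Y) = 1.7556, H(X) = 1.0963, H(Y|X) = 0.6593 (all in nats)

Chain rule: H(X,Y) = H(X) + H(Y|X)

Left side — joint entropy directly:
H(X,Y) = -Σ p(x,y) log p(x,y) = 1.7556 nats

Right side — compute H(Y|X) from the conditional distributions:
P(X) = (1/3, 13/36, 11/36), so H(X) = 1.0963 nats
H(Y|X) = Σ_x P(X=x) · H(Y|X=x):
  P(Y|X=0) = (1/2, 1/2), H(Y|X=0) = 0.6931, weight P(X=0) = 1/3
  P(Y|X=1) = (6/13, 7/13), H(Y|X=1) = 0.6902, weight P(X=1) = 13/36
  P(Y|X=2) = (8/11, 3/11), H(Y|X=2) = 0.5860, weight P(X=2) = 11/36
H(Y|X) = 0.6593 nats

H(X) + H(Y|X) = 1.0963 + 0.6593 = 1.7556 nats

Both sides equal 1.7556 nats. ✓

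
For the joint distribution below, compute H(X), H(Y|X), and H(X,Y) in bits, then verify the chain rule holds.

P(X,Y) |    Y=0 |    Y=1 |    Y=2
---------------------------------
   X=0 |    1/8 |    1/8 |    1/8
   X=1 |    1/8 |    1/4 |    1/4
H(X,Y) = 2.5000, H(X) = 0.9544, H(Y|X) = 1.5456 (all in bits)

Chain rule: H(X,Y) = H(X) + H(Y|X)

Left side — joint entropy directly:
H(X,Y) = -Σ p(x,y) log p(x,y) = 2.5000 bits

Right side — compute H(Y|X) from the conditional distributions:
P(X) = (3/8, 5/8), so H(X) = 0.9544 bits
H(Y|X) = Σ_x P(X=x) · H(Y|X=x):
  P(Y|X=0) = (1/3, 1/3, 1/3), H(Y|X=0) = 1.5850, weight P(X=0) = 3/8
  P(Y|X=1) = (1/5, 2/5, 2/5), H(Y|X=1) = 1.5219, weight P(X=1) = 5/8
H(Y|X) = 1.5456 bits

H(X) + H(Y|X) = 0.9544 + 1.5456 = 2.5000 bits

Both sides equal 2.5000 bits. ✓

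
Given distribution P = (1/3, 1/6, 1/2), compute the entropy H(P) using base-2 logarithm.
1.4591 bits

Shannon entropy is H(X) = -Σ p(x) log p(x).

For P = (1/3, 1/6, 1/2):
H = -1/3 × log_2(1/3) -1/6 × log_2(1/6) -1/2 × log_2(1/2)
H = 1.4591 bits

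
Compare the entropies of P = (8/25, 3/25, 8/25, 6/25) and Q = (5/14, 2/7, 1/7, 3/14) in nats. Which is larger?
Q

Computing entropies in nats:
H(P) = 1.3262
H(Q) = 1.3337

Distribution Q has higher entropy.

Intuition: The distribution closer to uniform (more spread out) has higher entropy.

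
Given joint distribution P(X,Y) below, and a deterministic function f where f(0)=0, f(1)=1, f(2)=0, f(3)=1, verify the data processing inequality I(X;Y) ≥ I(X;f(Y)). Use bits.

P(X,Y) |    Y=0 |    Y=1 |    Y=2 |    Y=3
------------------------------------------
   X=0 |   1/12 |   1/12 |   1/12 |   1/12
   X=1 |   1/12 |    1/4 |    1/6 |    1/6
I(X;Y) = 0.0221, I(X;f(Y)) = 0.0102, inequality holds: 0.0221 ≥ 0.0102

Data Processing Inequality: For any Markov chain X → Y → Z, we have I(X;Y) ≥ I(X;Z).

Here Z = f(Y) is a deterministic function of Y, forming X → Y → Z.

Original I(X;Y) = 0.0221 bits

After applying f:
P(X,Z) where Z=f(Y):
- P(X,Z=0) = P(X,Y=0) + P(X,Y=2)
- P(X,Z=1) = P(X,Y=1) + P(X,Y=3)

I(X;Z) = I(X;f(Y)) = 0.0102 bits

Verification: 0.0221 ≥ 0.0102 ✓

Information cannot be created by processing; the function f can only lose information about X.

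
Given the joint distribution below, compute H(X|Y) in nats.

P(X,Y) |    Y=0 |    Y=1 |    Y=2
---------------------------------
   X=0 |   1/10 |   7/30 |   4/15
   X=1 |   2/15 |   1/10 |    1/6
0.6517 nats

Using the chain rule: H(X|Y) = H(X,Y) - H(Y)

First, compute H(X,Y) = 1.7198 nats

Marginal P(Y) = (7/30, 1/3, 13/30)
H(Y) = 1.0681 nats

H(X|Y) = H(X,Y) - H(Y) = 1.7198 - 1.0681 = 0.6517 nats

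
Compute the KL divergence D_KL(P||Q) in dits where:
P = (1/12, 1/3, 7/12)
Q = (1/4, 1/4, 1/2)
0.0409 dits

KL divergence: D_KL(P||Q) = Σ p(x) log(p(x)/q(x))

Computing term by term:
  x=0: 1/12 × log_10[(1/12)/(1/4)] = 1/12 × -0.4771 = -0.0398
  x=1: 1/3 × log_10[(1/3)/(1/4)] = 1/3 × 0.1249 = 0.0416
  x=2: 7/12 × log_10[(7/12)/(1/2)] = 7/12 × 0.0669 = 0.0391

D_KL(P||Q) = 0.0409 dits

Note: KL divergence is always non-negative and equals 0 iff P = Q.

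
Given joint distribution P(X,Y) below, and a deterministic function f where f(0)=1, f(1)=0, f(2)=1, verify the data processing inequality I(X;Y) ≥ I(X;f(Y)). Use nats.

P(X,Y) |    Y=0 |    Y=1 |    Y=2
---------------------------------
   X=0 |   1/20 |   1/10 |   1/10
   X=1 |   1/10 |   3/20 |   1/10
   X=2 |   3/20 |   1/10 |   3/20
I(X;Y) = 0.0218, I(X;f(Y)) = 0.0152, inequality holds: 0.0218 ≥ 0.0152

Data Processing Inequality: For any Markov chain X → Y → Z, we have I(X;Y) ≥ I(X;Z).

Here Z = f(Y) is a deterministic function of Y, forming X → Y → Z.

Original I(X;Y) = 0.0218 nats

After applying f:
P(X,Z) where Z=f(Y):
- P(X,Z=0) = P(X,Y=1)
- P(X,Z=1) = P(X,Y=0) + P(X,Y=2)

I(X;Z) = I(X;f(Y)) = 0.0152 nats

Verification: 0.0218 ≥ 0.0152 ✓

Information cannot be created by processing; the function f can only lose information about X.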